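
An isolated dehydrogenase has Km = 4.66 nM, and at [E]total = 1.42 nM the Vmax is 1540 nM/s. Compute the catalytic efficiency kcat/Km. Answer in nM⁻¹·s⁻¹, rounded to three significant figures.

233 nM⁻¹·s⁻¹

kcat = Vmax/[E]total = 1540/1.42 = 1080 s⁻¹.
kcat/Km = 1080/4.66 = 233 nM⁻¹·s⁻¹.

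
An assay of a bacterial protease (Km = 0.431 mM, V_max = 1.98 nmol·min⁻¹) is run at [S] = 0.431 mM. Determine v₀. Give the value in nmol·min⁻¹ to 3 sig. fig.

[S]/(Km+[S]) = 0.431/0.8620 = 0.5000, the fractional saturation.
v = 0.5000 × Vmax = 0.5000 × 1.98 = 0.990 nmol·min⁻¹.

0.990 nmol·min⁻¹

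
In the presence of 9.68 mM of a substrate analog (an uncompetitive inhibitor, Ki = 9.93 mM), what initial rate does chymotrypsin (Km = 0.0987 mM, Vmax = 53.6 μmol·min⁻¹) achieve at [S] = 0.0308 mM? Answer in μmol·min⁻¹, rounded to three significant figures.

α = 1 + [I]/Ki = 1 + 9.68/9.93 = 1.975.
For an uncompetitive inhibitor, both parameters are divided by α, giving Vmax/α and Km/α: Km,app = 0.0500 mM, Vmax,app = 27.1 μmol·min⁻¹.
v = Vmax,app·[S]/(Km,app + [S]) = 27.1 × 0.0308/(0.0500 + 0.0308) = 10.3 μmol·min⁻¹.

10.3 μmol·min⁻¹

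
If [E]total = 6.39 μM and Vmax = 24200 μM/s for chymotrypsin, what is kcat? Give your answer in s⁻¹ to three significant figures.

kcat = Vmax/[E]total = 24200 μM/s / 6.39 μM = 3790 s⁻¹.

3790 s⁻¹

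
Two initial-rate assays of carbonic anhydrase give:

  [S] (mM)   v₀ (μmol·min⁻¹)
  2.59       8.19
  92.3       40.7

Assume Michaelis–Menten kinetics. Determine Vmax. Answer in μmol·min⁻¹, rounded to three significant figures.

46.0 μmol·min⁻¹

From v = Vmax[S]/(Km+[S]), each point gives Vmax = v(Km+[S])/[S].
Equating: 8.19(Km+2.59)/2.59 = 40.7(Km+92.3)/92.3.
3.162·Km + 8.19 = 0.4410·Km + 40.7, so (3.162 − 0.4410)·Km = 40.7 − 8.19.
Km = 32.51/2.721 = 11.9 mM; then Vmax = 8.19(11.9+2.59)/2.59 = 46.0 μmol·min⁻¹.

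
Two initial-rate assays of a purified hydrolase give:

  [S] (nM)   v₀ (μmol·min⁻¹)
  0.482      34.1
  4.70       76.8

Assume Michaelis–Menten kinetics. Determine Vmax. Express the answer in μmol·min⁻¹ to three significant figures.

89.6 μmol·min⁻¹

In reciprocal form, 1/v = (Km/Vmax)·(1/[S]) + 1/Vmax. The two points give (1/[S], 1/v) = (2.075, 0.02933) and (0.2128, 0.01302).
Slope = (0.02933 − 0.01302)/(2.075 − 0.2128) = 0.008757; intercept = 0.02933 − 0.008757×2.075 = 0.01116.
Vmax = 1/intercept = 89.6 μmol·min⁻¹; Km = slope × Vmax = 0.008757 × 89.6 = 0.785 nM.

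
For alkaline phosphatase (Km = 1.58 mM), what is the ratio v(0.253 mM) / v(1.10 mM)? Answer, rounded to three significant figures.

0.336

Since Vmax cancels, v₂/v₁ = [S]₂(Km+[S]₁) / [S]₁(Km+[S]₂).
= 0.253×(1.58+1.10) / (1.10×(1.58+0.253)) = 0.6780/2.016 = 0.336.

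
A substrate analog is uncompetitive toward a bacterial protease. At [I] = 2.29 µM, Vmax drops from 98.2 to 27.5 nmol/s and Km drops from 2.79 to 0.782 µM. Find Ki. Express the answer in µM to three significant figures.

0.891 µM

Uncompetitive: Vmax,app = Vmax/α (and Km,app = Km/α) with α = 1 + [I]/Ki.
α = Vmax/Vmax,app = 98.2/27.5 = 3.571.
Since α = 1 + [I]/Ki, [I]/Ki = 3.571 − 1 = 2.571 and Ki = 2.29/2.571 = 0.891 µM.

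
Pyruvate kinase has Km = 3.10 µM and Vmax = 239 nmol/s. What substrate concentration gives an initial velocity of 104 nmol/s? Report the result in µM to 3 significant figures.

The required fractional saturation is v/Vmax = 104/239 = 0.4351.
Then [S]/(Km+[S]) = 0.4351 ⇒ [S] = 3.10 × 0.4351/(1 − 0.4351) = 2.39 µM.

2.39 µM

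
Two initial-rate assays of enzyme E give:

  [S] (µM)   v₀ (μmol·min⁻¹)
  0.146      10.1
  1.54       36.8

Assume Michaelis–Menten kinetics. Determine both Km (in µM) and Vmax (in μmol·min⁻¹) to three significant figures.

Km = 0.590 µM; Vmax = 50.9 μmol·min⁻¹

In reciprocal form, 1/v = (Km/Vmax)·(1/[S]) + 1/Vmax. The two points give (1/[S], 1/v) = (6.849, 0.09901) and (0.6494, 0.02717).
Slope = (0.09901 − 0.02717)/(6.849 − 0.6494) = 0.01159; intercept = 0.09901 − 0.01159×6.849 = 0.01965.
Vmax = 1/intercept = 50.9 μmol·min⁻¹; Km = slope × Vmax = 0.01159 × 50.9 = 0.590 µM.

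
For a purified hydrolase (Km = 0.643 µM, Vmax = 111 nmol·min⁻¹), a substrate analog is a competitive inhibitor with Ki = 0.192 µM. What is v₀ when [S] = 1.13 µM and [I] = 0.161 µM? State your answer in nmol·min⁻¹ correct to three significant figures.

α = 1 + [I]/Ki = 1 + 0.161/0.192 = 1.839.
For a competitive inhibitor, Vmax is unchanged and the apparent Km becomes α·Km: Km,app = 1.18 µM, Vmax,app = 111 nmol·min⁻¹.
v = Vmax,app·[S]/(Km,app + [S]) = 111 × 1.13/(1.18 + 1.13) = 54.2 nmol·min⁻¹.

54.2 nmol·min⁻¹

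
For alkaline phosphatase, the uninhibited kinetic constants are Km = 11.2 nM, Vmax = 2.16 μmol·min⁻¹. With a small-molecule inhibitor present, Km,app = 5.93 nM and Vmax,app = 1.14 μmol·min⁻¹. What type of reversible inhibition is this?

Both Km and Vmax decrease by the same factor (~1.89-fold) — characteristic of uncompetitive inhibition.

uncompetitive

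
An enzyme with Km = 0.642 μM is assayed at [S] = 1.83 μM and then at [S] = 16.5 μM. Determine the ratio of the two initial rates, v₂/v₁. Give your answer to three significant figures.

Since Vmax cancels, v₂/v₁ = [S]₂(Km+[S]₁) / [S]₁(Km+[S]₂).
= 16.5×(0.642+1.83) / (1.83×(0.642+16.5)) = 40.79/31.37 = 1.30.

1.30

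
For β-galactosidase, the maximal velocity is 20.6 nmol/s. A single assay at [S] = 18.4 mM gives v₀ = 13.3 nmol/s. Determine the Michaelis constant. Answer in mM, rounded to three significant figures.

From v = Vmax[S]/(Km+[S]), Km = [S](Vmax − v)/v.
Km = 18.4 × (20.6 − 13.3) / 13.3 = 134.3/13.3 = 10.1 mM.

10.1 mM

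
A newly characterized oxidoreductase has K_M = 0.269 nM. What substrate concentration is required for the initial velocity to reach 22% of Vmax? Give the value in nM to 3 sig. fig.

0.0759 nM

v/Vmax = [S]/(Km+[S]) = 0.22, so [S] = Km·0.22/(1 − 0.22) = 0.269 × 0.2821.
[S] = 0.0759 nM.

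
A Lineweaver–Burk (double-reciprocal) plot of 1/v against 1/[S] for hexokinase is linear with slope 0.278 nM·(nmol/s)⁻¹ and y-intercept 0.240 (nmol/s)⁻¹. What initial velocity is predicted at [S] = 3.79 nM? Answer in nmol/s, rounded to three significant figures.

The y-intercept is 1/Vmax, so Vmax = 1/0.240 = 4.17 nmol/s.
The slope is Km/Vmax, so Km = 0.278 × 4.17 = 1.16 nM.
Then v = 4.17 × 3.79/(1.16 + 3.79) = 3.19 nmol/s.

3.19 nmol/s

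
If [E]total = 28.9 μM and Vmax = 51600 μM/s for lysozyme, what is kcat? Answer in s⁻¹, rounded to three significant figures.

kcat = Vmax/[E]total = 51600 μM/s / 28.9 μM = 1790 s⁻¹.

1790 s⁻¹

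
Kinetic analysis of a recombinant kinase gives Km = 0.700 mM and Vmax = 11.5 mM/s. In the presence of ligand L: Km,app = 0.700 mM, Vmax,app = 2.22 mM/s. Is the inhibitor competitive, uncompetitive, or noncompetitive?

Vmax decreases (11.5 → 2.22 mM/s) while Km is unchanged — pure noncompetitive inhibition.

noncompetitive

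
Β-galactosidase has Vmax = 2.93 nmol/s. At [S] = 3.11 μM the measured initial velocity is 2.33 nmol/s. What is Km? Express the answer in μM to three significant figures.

0.801 μM

From v = Vmax[S]/(Km+[S]), Km = [S](Vmax − v)/v.
Km = 3.11 × (2.93 − 2.33) / 2.33 = 1.866/2.33 = 0.801 μM.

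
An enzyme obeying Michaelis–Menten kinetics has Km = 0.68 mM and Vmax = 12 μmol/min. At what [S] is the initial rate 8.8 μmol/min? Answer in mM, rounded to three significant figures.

The required fractional saturation is v/Vmax = 8.8/12 = 0.7333.
Then [S]/(Km+[S]) = 0.7333 ⇒ [S] = 0.68 × 0.7333/(1 − 0.7333) = 1.87 mM.

1.87 mM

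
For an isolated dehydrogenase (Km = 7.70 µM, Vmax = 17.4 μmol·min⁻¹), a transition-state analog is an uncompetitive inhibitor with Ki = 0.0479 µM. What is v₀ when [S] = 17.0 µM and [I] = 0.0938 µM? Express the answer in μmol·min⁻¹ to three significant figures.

With α = 1 + [I]/Ki = 1 + 0.0938/0.0479 = 2.958, the uncompetitive rate law is v = (Vmax/α)·[S] / (Km/α + [S]).
v = (17.4/2.958)×17.0 / (7.70/2.958 + 17.0) = 99.99/19.60 = 5.10 μmol·min⁻¹.

5.10 μmol·min⁻¹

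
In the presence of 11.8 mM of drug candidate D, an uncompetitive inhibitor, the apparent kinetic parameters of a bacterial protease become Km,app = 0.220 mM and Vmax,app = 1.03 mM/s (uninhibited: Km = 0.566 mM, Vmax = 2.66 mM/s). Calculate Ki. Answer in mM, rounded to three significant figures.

Uncompetitive: Vmax,app = Vmax/α (and Km,app = Km/α) with α = 1 + [I]/Ki.
α = Vmax/Vmax,app = 2.66/1.03 = 2.583.
Since α = 1 + [I]/Ki, [I]/Ki = 2.583 − 1 = 1.583 and Ki = 11.8/1.583 = 7.46 mM.

7.46 mM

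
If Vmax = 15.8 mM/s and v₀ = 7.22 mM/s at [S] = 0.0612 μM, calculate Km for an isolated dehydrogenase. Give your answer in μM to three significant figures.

v/Vmax = 7.22/15.8 = 0.4570 = [S]/(Km+[S]).
So Km + [S] = [S]/0.4570 = 0.1339 μM, giving Km = 0.1339 − 0.0612 = 0.0727 μM.

0.0727 μM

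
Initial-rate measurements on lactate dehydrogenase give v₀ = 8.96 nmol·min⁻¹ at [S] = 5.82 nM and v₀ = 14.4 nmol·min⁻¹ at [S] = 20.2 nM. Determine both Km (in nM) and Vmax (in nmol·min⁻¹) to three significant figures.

From v = Vmax[S]/(Km+[S]), each point gives Vmax = v(Km+[S])/[S].
Equating: 8.96(Km+5.82)/5.82 = 14.4(Km+20.2)/20.2.
1.540·Km + 8.96 = 0.7129·Km + 14.4, so (1.540 − 0.7129)·Km = 14.4 − 8.96.
Km = 5.440/0.8266 = 6.58 nM; then Vmax = 8.96(6.58+5.82)/5.82 = 19.1 nmol·min⁻¹.

Km = 6.58 nM; Vmax = 19.1 nmol·min⁻¹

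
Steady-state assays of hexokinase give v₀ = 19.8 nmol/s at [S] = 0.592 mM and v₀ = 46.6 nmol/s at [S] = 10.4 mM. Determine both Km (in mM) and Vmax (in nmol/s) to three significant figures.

Km = 0.925 mM; Vmax = 50.7 nmol/s

From v = Vmax[S]/(Km+[S]), each point gives Vmax = v(Km+[S])/[S].
Equating: 19.8(Km+0.592)/0.592 = 46.6(Km+10.4)/10.4.
33.45·Km + 19.8 = 4.481·Km + 46.6, so (33.45 − 4.481)·Km = 46.6 − 19.8.
Km = 26.80/28.97 = 0.925 mM; then Vmax = 19.8(0.925+0.592)/0.592 = 50.7 nmol/s.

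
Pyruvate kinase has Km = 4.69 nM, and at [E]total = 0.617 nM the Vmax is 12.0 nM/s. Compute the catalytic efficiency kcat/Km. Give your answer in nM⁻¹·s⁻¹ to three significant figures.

4.15 nM⁻¹·s⁻¹

kcat = Vmax/[E]total = 12.0/0.617 = 19.4 s⁻¹.
kcat/Km = 19.4/4.69 = 4.15 nM⁻¹·s⁻¹.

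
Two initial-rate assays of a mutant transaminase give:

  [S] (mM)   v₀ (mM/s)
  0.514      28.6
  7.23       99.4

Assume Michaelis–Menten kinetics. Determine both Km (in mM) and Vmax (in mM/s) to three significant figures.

From v = Vmax[S]/(Km+[S]), each point gives Vmax = v(Km+[S])/[S].
Equating: 28.6(Km+0.514)/0.514 = 99.4(Km+7.23)/7.23.
55.64·Km + 28.6 = 13.75·Km + 99.4, so (55.64 − 13.75)·Km = 99.4 − 28.6.
Km = 70.80/41.89 = 1.69 mM; then Vmax = 28.6(1.69+0.514)/0.514 = 123 mM/s.

Km = 1.69 mM; Vmax = 123 mM/s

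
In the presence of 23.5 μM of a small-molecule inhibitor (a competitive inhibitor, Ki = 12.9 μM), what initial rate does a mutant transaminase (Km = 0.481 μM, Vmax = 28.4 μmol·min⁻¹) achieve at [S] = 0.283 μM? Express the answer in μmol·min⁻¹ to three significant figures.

α = 1 + [I]/Ki = 1 + 23.5/12.9 = 2.822.
For a competitive inhibitor, Vmax is unchanged and the apparent Km becomes α·Km: Km,app = 1.36 μM, Vmax,app = 28.4 μmol·min⁻¹.
v = Vmax,app·[S]/(Km,app + [S]) = 28.4 × 0.283/(1.36 + 0.283) = 4.90 μmol·min⁻¹.

4.90 μmol·min⁻¹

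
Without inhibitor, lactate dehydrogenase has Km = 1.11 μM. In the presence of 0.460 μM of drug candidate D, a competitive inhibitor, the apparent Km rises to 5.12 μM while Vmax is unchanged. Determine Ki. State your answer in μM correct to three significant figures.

0.127 μM

Competitive: Km,app = α·Km with α = 1 + [I]/Ki.
α = Km,app/Km = 5.12/1.11 = 4.613.
Since α = 1 + [I]/Ki, [I]/Ki = 4.613 − 1 = 3.613 and Ki = 0.460/3.613 = 0.127 μM.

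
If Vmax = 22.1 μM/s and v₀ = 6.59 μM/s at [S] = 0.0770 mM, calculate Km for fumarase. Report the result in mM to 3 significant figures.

0.181 mM

v/Vmax = 6.59/22.1 = 0.2982 = [S]/(Km+[S]).
So Km + [S] = [S]/0.2982 = 0.2582 mM, giving Km = 0.2582 − 0.0770 = 0.181 mM.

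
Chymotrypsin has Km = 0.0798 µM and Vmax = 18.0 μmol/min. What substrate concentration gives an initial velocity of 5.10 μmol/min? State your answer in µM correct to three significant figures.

The required fractional saturation is v/Vmax = 5.10/18.0 = 0.2833.
Then [S]/(Km+[S]) = 0.2833 ⇒ [S] = 0.0798 × 0.2833/(1 − 0.2833) = 0.0315 µM.

0.0315 µM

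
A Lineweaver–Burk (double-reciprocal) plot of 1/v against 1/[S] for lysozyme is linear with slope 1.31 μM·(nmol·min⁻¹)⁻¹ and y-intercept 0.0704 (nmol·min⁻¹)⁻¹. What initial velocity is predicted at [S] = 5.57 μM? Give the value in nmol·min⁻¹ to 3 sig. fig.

3.27 nmol·min⁻¹

The y-intercept is 1/Vmax, so Vmax = 1/0.0704 = 14.2 nmol·min⁻¹.
The slope is Km/Vmax, so Km = 1.31 × 14.2 = 18.6 μM.
Then v = 14.2 × 5.57/(18.6 + 5.57) = 3.27 nmol·min⁻¹.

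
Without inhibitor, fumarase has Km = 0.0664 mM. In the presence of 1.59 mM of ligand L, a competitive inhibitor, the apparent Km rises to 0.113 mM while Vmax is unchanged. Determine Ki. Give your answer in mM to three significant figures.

2.27 mM

Competitive: Km,app = α·Km with α = 1 + [I]/Ki.
α = Km,app/Km = 0.113/0.0664 = 1.702.
Since α = 1 + [I]/Ki, [I]/Ki = 1.702 − 1 = 0.7018 and Ki = 1.59/0.7018 = 2.27 mM.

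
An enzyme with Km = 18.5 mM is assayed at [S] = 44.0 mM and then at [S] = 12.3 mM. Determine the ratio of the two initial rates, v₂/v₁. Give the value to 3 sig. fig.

0.567

Since Vmax cancels, v₂/v₁ = [S]₂(Km+[S]₁) / [S]₁(Km+[S]₂).
= 12.3×(18.5+44.0) / (44.0×(18.5+12.3)) = 768.8/1355 = 0.567.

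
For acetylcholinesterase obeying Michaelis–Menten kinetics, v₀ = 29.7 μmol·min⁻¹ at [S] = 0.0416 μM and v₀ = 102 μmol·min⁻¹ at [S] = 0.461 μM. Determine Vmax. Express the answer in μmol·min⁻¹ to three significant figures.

134 μmol·min⁻¹

From v = Vmax[S]/(Km+[S]), each point gives Vmax = v(Km+[S])/[S].
Equating: 29.7(Km+0.0416)/0.0416 = 102(Km+0.461)/0.461.
713.9·Km + 29.7 = 221.3·Km + 102, so (713.9 − 221.3)·Km = 102 − 29.7.
Km = 72.30/492.7 = 0.147 μM; then Vmax = 29.7(0.147+0.0416)/0.0416 = 134 μmol·min⁻¹.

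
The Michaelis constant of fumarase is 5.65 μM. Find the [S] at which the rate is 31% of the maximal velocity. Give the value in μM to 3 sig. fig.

v/Vmax = [S]/(Km+[S]) = 0.31, so [S] = Km·0.31/(1 − 0.31) = 5.65 × 0.4493.
[S] = 2.54 μM.

2.54 μM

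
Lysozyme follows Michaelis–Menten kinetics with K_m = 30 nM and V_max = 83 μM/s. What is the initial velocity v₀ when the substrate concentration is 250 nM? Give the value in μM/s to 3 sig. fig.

v = Vmax·[S]/(Km + [S]) = 83 × 250 / (30 + 250)
  = 20750 / 280.0 = 74.1 μM/s.

74.1 μM/s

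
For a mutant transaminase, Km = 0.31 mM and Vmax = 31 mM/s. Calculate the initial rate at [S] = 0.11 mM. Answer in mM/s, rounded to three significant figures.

v = Vmax·[S]/(Km + [S]) = 31 × 0.11 / (0.31 + 0.11)
  = 3.410 / 0.4200 = 8.12 mM/s.

8.12 mM/s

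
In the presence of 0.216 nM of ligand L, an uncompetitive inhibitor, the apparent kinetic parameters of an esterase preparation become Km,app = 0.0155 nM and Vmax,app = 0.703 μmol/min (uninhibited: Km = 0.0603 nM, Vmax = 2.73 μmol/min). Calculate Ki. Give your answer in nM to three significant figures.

0.0749 nM

Uncompetitive: Vmax,app = Vmax/α (and Km,app = Km/α) with α = 1 + [I]/Ki.
α = Vmax/Vmax,app = 2.73/0.703 = 3.883.
Ki = [I]/(α − 1) = 0.216/2.883 = 0.0749 nM.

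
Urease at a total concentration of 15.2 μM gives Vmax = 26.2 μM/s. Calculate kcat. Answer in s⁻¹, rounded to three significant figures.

kcat = Vmax/[E]total = 26.2 μM/s / 15.2 μM = 1.72 s⁻¹.

1.72 s⁻¹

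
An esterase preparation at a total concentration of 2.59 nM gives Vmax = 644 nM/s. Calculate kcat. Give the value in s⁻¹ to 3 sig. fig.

249 s⁻¹

kcat = Vmax/[E]total = 644 nM/s / 2.59 nM = 249 s⁻¹.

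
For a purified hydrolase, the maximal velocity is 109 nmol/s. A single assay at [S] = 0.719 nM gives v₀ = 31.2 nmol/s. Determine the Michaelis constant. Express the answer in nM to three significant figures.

From v = Vmax[S]/(Km+[S]), Km = [S](Vmax − v)/v.
Km = 0.719 × (109 − 31.2) / 31.2 = 55.94/31.2 = 1.79 nM.

1.79 nM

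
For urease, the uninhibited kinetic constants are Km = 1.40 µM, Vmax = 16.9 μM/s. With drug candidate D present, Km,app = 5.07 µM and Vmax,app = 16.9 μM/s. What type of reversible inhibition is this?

competitive

Km increases (1.40 → 5.07 µM) while Vmax is unchanged — the hallmark of competitive inhibition.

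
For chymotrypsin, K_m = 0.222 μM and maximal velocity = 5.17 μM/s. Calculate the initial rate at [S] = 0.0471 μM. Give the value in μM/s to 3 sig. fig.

0.905 μM/s

v = Vmax·[S]/(Km + [S]) = 5.17 × 0.0471 / (0.222 + 0.0471)
  = 0.2435 / 0.2691 = 0.905 μM/s.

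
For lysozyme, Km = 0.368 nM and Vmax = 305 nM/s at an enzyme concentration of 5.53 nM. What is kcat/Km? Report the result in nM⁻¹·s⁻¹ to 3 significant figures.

kcat = Vmax/[E]total = 305/5.53 = 55.2 s⁻¹.
kcat/Km = 55.2/0.368 = 150 nM⁻¹·s⁻¹.

150 nM⁻¹·s⁻¹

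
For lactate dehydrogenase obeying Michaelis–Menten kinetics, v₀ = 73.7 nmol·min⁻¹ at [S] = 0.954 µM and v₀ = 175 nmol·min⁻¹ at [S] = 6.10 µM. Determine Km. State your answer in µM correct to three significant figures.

From v = Vmax[S]/(Km+[S]), each point gives Vmax = v(Km+[S])/[S].
Equating: 73.7(Km+0.954)/0.954 = 175(Km+6.10)/6.10.
77.25·Km + 73.7 = 28.69·Km + 175, so (77.25 − 28.69)·Km = 175 − 73.7.
Km = 101.3/48.57 = 2.09 µM; then Vmax = 73.7(2.09+0.954)/0.954 = 235 nmol·min⁻¹.

2.09 µM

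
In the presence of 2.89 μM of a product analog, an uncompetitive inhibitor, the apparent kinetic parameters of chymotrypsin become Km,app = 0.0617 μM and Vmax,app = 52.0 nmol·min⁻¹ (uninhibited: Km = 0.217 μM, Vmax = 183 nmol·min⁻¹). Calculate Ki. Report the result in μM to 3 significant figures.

1.15 μM

Uncompetitive: Vmax,app = Vmax/α (and Km,app = Km/α) with α = 1 + [I]/Ki.
α = Vmax/Vmax,app = 183/52.0 = 3.519.
Ki = [I]/(α − 1) = 2.89/2.519 = 1.15 μM.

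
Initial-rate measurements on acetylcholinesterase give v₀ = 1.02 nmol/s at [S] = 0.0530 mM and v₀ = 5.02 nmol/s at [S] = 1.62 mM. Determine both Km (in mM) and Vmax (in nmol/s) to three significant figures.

In reciprocal form, 1/v = (Km/Vmax)·(1/[S]) + 1/Vmax. The two points give (1/[S], 1/v) = (18.87, 0.9804) and (0.6173, 0.1992).
Slope = (0.9804 − 0.1992)/(18.87 − 0.6173) = 0.04280; intercept = 0.9804 − 0.04280×18.87 = 0.1728.
Vmax = 1/intercept = 5.79 nmol/s; Km = slope × Vmax = 0.04280 × 5.79 = 0.248 mM.

Km = 0.248 mM; Vmax = 5.79 nmol/s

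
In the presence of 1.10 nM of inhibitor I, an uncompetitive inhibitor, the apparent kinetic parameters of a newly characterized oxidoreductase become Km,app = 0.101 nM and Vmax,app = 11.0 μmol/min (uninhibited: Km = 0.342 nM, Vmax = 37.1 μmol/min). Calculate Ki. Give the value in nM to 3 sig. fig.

Uncompetitive: Vmax,app = Vmax/α (and Km,app = Km/α) with α = 1 + [I]/Ki.
α = Vmax/Vmax,app = 37.1/11.0 = 3.373.
Ki = [I]/(α − 1) = 1.10/2.373 = 0.464 nM.

0.464 nM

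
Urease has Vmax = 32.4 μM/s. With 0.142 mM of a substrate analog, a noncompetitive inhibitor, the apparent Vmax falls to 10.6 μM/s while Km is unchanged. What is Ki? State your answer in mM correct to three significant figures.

0.0690 mM

Noncompetitive: Vmax,app = Vmax/α with α = 1 + [I]/Ki.
α = Vmax/Vmax,app = 32.4/10.6 = 3.057.
Ki = [I]/(α − 1) = 0.142/2.057 = 0.0690 mM.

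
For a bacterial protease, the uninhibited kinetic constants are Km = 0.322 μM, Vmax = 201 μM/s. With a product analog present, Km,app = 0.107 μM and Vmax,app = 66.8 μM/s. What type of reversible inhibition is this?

uncompetitive

Both Km and Vmax decrease by the same factor (~3.01-fold) — characteristic of uncompetitive inhibition.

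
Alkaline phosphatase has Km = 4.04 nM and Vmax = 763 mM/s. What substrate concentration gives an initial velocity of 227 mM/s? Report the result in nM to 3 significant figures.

The required fractional saturation is v/Vmax = 227/763 = 0.2975.
Then [S]/(Km+[S]) = 0.2975 ⇒ [S] = 4.04 × 0.2975/(1 − 0.2975) = 1.71 nM.

1.71 nM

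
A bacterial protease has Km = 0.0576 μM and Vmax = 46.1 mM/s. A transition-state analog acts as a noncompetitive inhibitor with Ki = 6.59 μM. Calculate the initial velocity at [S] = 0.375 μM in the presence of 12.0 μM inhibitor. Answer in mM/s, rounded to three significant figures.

14.2 mM/s

α = 1 + [I]/Ki = 1 + 12.0/6.59 = 2.821.
For a noncompetitive inhibitor, Vmax is reduced to Vmax/α while Km is unchanged: Km,app = 0.0576 μM, Vmax,app = 16.3 mM/s.
v = Vmax,app·[S]/(Km,app + [S]) = 16.3 × 0.375/(0.0576 + 0.375) = 14.2 mM/s.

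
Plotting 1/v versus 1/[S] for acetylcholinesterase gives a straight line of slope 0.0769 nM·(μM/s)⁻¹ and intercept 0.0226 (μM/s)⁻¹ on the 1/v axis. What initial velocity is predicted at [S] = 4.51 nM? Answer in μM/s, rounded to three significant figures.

The y-intercept is 1/Vmax, so Vmax = 1/0.0226 = 44.2 μM/s.
The slope is Km/Vmax, so Km = 0.0769 × 44.2 = 3.40 nM.
Then v = 44.2 × 4.51/(3.40 + 4.51) = 25.2 μM/s.

25.2 μM/s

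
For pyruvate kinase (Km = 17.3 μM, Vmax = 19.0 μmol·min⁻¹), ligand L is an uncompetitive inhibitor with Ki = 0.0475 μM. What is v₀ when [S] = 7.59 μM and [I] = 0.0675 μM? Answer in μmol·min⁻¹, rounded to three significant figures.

With α = 1 + [I]/Ki = 1 + 0.0675/0.0475 = 2.421, the uncompetitive rate law is v = (Vmax/α)·[S] / (Km/α + [S]).
v = (19.0/2.421)×7.59 / (17.3/2.421 + 7.59) = 59.56/14.74 = 4.04 μmol·min⁻¹.

4.04 μmol·min⁻¹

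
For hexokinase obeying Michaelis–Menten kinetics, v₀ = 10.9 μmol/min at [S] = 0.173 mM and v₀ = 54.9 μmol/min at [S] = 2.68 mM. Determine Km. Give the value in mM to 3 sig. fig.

From v = Vmax[S]/(Km+[S]), each point gives Vmax = v(Km+[S])/[S].
Equating: 10.9(Km+0.173)/0.173 = 54.9(Km+2.68)/2.68.
63.01·Km + 10.9 = 20.49·Km + 54.9, so (63.01 − 20.49)·Km = 54.9 − 10.9.
Km = 44.00/42.52 = 1.03 mM; then Vmax = 10.9(1.03+0.173)/0.173 = 76.1 μmol/min.

1.03 mM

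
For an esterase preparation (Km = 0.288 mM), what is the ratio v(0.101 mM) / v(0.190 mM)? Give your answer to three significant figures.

0.653

The fractional saturations are [S]/(Km+[S]) = 0.190/0.4780 = 0.3975 and 0.101/0.3890 = 0.2596.
v₂/v₁ is just their ratio: 0.2596/0.3975 = 0.653.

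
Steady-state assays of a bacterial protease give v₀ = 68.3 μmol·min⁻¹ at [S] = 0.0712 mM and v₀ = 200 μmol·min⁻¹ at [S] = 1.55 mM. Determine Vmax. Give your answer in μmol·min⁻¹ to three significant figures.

From v = Vmax[S]/(Km+[S]), each point gives Vmax = v(Km+[S])/[S].
Equating: 68.3(Km+0.0712)/0.0712 = 200(Km+1.55)/1.55.
959.3·Km + 68.3 = 129.0·Km + 200, so (959.3 − 129.0)·Km = 200 − 68.3.
Km = 131.7/830.2 = 0.159 mM; then Vmax = 68.3(0.159+0.0712)/0.0712 = 220 μmol·min⁻¹.

220 μmol·min⁻¹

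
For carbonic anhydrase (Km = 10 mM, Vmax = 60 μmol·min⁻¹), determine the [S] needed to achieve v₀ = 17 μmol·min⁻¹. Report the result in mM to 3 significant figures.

3.95 mM

Rearranging v = Vmax[S]/(Km+[S]) gives [S] = Km·v/(Vmax − v).
[S] = 10 × 17 / (60 − 17) = 170.0/43.00 = 3.95 mM.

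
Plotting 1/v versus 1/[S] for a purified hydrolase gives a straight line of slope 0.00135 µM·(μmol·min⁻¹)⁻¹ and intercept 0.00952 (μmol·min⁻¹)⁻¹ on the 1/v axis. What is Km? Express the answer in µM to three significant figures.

y-intercept = 1/Vmax ⇒ Vmax = 105 μmol·min⁻¹; slope = Km/Vmax ⇒ Km = slope × Vmax.
Km = 0.00135 × 105 = 0.142 µM.

0.142 µM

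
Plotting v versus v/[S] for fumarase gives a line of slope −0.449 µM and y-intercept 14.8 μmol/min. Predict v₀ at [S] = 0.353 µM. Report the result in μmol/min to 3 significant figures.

6.51 μmol/min

In the Eadie–Hofstee form v = Vmax − Km·(v/[S]), the slope is −Km and the intercept is Vmax, so Km = 0.449 µM and Vmax = 14.8 μmol/min.
v = 14.8 × 0.353/(0.449 + 0.353) = 6.51 μmol/min.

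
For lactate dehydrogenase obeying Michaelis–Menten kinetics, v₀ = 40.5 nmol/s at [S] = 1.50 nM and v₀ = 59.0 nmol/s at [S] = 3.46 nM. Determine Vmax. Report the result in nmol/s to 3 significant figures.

In reciprocal form, 1/v = (Km/Vmax)·(1/[S]) + 1/Vmax. The two points give (1/[S], 1/v) = (0.6667, 0.02469) and (0.2890, 0.01695).
Slope = (0.02469 − 0.01695)/(0.6667 − 0.2890) = 0.02050; intercept = 0.02469 − 0.02050×0.6667 = 0.01102.
Vmax = 1/intercept = 90.7 nmol/s; Km = slope × Vmax = 0.02050 × 90.7 = 1.86 nM.

90.7 nmol/s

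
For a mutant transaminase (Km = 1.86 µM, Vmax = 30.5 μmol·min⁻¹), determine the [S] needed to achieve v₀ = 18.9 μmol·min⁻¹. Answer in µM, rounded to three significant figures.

The required fractional saturation is v/Vmax = 18.9/30.5 = 0.6197.
Then [S]/(Km+[S]) = 0.6197 ⇒ [S] = 1.86 × 0.6197/(1 − 0.6197) = 3.03 µM.

3.03 µM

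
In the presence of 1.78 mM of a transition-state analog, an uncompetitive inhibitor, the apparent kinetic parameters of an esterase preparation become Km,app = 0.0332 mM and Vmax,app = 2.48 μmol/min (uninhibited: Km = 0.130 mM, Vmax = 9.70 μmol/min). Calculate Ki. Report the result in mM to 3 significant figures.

Uncompetitive: Vmax,app = Vmax/α (and Km,app = Km/α) with α = 1 + [I]/Ki.
α = Vmax/Vmax,app = 9.70/2.48 = 3.911.
Since α = 1 + [I]/Ki, [I]/Ki = 3.911 − 1 = 2.911 and Ki = 1.78/2.911 = 0.611 mM.

0.611 mM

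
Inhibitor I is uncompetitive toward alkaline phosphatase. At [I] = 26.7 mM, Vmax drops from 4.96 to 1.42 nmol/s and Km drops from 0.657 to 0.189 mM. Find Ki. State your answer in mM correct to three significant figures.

Uncompetitive: Vmax,app = Vmax/α (and Km,app = Km/α) with α = 1 + [I]/Ki.
α = Vmax/Vmax,app = 4.96/1.42 = 3.493.
Ki = [I]/(α − 1) = 26.7/2.493 = 10.7 mM.

10.7 mM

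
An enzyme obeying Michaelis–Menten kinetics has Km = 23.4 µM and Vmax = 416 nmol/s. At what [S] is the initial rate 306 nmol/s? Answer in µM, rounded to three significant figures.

The required fractional saturation is v/Vmax = 306/416 = 0.7356.
Then [S]/(Km+[S]) = 0.7356 ⇒ [S] = 23.4 × 0.7356/(1 − 0.7356) = 65.1 µM.

65.1 µM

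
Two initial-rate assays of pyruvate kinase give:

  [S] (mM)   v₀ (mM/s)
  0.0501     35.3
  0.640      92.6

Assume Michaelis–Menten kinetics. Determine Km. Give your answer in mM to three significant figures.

0.102 mM

In reciprocal form, 1/v = (Km/Vmax)·(1/[S]) + 1/Vmax. The two points give (1/[S], 1/v) = (19.96, 0.02833) and (1.562, 0.01080).
Slope = (0.02833 − 0.01080)/(19.96 − 1.562) = 0.0009528; intercept = 0.02833 − 0.0009528×19.96 = 0.009310.
Vmax = 1/intercept = 107 mM/s; Km = slope × Vmax = 0.0009528 × 107 = 0.102 mM.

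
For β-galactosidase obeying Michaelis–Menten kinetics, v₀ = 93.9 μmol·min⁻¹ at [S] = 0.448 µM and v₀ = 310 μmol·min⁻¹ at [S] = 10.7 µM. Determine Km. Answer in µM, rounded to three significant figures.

1.20 µM

From v = Vmax[S]/(Km+[S]), each point gives Vmax = v(Km+[S])/[S].
Equating: 93.9(Km+0.448)/0.448 = 310(Km+10.7)/10.7.
209.6·Km + 93.9 = 28.97·Km + 310, so (209.6 − 28.97)·Km = 310 − 93.9.
Km = 216.1/180.6 = 1.20 µM; then Vmax = 93.9(1.20+0.448)/0.448 = 345 μmol·min⁻¹.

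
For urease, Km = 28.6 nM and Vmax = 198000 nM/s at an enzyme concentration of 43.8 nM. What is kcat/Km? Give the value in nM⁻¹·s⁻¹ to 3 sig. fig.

kcat = Vmax/[E]total = 198000/43.8 = 4520 s⁻¹.
kcat/Km = 4520/28.6 = 158 nM⁻¹·s⁻¹.

158 nM⁻¹·s⁻¹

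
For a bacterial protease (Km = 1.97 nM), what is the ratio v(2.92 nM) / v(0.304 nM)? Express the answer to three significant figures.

The fractional saturations are [S]/(Km+[S]) = 0.304/2.274 = 0.1337 and 2.92/4.890 = 0.5971.
v₂/v₁ is just their ratio: 0.5971/0.1337 = 4.47.

4.47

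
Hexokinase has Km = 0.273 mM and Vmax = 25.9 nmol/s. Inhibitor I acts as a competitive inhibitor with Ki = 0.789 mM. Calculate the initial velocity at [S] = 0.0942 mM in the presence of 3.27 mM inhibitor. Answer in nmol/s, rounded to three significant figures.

With α = 1 + [I]/Ki = 1 + 3.27/0.789 = 5.144, the competitive rate law is v = Vmax[S] / (αKm + [S]).
v = 25.9×0.0942 / (5.144×0.273 + 0.0942) = 2.440/1.499 = 1.63 nmol/s.

1.63 nmol/s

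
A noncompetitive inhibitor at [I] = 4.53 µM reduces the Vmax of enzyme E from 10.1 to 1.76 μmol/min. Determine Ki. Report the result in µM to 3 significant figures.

Noncompetitive: Vmax,app = Vmax/α with α = 1 + [I]/Ki.
α = Vmax/Vmax,app = 10.1/1.76 = 5.739.
Since α = 1 + [I]/Ki, [I]/Ki = 5.739 − 1 = 4.739 and Ki = 4.53/4.739 = 0.956 µM.

0.956 µM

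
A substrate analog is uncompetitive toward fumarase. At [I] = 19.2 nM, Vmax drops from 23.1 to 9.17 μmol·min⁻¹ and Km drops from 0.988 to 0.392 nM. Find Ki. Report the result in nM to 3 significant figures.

Uncompetitive: Vmax,app = Vmax/α (and Km,app = Km/α) with α = 1 + [I]/Ki.
α = Vmax/Vmax,app = 23.1/9.17 = 2.519.
Since α = 1 + [I]/Ki, [I]/Ki = 2.519 − 1 = 1.519 and Ki = 19.2/1.519 = 12.6 nM.

12.6 nM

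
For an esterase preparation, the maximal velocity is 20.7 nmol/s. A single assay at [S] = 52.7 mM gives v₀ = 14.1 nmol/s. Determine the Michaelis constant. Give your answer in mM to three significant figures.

24.7 mM

From v = Vmax[S]/(Km+[S]), Km = [S](Vmax − v)/v.
Km = 52.7 × (20.7 − 14.1) / 14.1 = 347.8/14.1 = 24.7 mM.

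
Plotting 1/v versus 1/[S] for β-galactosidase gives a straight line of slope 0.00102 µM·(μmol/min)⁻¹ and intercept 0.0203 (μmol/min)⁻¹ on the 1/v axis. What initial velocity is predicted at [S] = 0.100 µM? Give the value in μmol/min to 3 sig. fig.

32.8 μmol/min

The y-intercept is 1/Vmax, so Vmax = 1/0.0203 = 49.3 μmol/min.
The slope is Km/Vmax, so Km = 0.00102 × 49.3 = 0.0502 µM.
Then v = 49.3 × 0.100/(0.0502 + 0.100) = 32.8 μmol/min.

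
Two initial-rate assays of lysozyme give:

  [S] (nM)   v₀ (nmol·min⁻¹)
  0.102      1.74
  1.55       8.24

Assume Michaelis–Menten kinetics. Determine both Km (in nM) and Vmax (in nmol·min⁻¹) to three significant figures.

In reciprocal form, 1/v = (Km/Vmax)·(1/[S]) + 1/Vmax. The two points give (1/[S], 1/v) = (9.804, 0.5747) and (0.6452, 0.1214).
Slope = (0.5747 − 0.1214)/(9.804 − 0.6452) = 0.04950; intercept = 0.5747 − 0.04950×9.804 = 0.08942.
Vmax = 1/intercept = 11.2 nmol·min⁻¹; Km = slope × Vmax = 0.04950 × 11.2 = 0.554 nM.

Km = 0.554 nM; Vmax = 11.2 nmol·min⁻¹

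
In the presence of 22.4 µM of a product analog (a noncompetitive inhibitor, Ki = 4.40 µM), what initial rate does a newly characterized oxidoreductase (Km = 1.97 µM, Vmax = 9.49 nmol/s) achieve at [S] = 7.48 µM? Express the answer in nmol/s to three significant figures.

1.23 nmol/s

With α = 1 + [I]/Ki = 1 + 22.4/4.40 = 6.091, the noncompetitive rate law is v = (Vmax/α)·[S] / (Km + [S]).
v = (9.49/6.091)×7.48 / (1.97 + 7.48) = 11.65/9.450 = 1.23 nmol/s.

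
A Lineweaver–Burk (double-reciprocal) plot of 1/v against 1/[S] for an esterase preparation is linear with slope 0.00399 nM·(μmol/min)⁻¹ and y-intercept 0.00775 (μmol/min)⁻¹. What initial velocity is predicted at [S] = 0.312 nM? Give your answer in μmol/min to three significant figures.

48.7 μmol/min

The y-intercept is 1/Vmax, so Vmax = 1/0.00775 = 129 μmol/min.
The slope is Km/Vmax, so Km = 0.00399 × 129 = 0.515 nM.
Then v = 129 × 0.312/(0.515 + 0.312) = 48.7 μmol/min.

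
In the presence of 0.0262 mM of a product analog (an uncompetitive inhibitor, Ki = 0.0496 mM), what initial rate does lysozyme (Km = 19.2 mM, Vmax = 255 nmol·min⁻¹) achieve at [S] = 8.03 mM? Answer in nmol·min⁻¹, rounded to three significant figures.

65.1 nmol·min⁻¹

With α = 1 + [I]/Ki = 1 + 0.0262/0.0496 = 1.528, the uncompetitive rate law is v = (Vmax/α)·[S] / (Km/α + [S]).
v = (255/1.528)×8.03 / (19.2/1.528 + 8.03) = 1340/20.59 = 65.1 nmol·min⁻¹.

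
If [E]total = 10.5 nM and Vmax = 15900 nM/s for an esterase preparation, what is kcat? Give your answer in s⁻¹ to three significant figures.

1510 s⁻¹

kcat = Vmax/[E]total = 15900 nM/s / 10.5 nM = 1510 s⁻¹.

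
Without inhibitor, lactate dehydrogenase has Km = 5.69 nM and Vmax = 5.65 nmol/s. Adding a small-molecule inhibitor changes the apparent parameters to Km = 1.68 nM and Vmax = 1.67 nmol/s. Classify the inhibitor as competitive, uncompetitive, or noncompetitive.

uncompetitive

Both Km and Vmax decrease by the same factor (~3.39-fold) — characteristic of uncompetitive inhibition.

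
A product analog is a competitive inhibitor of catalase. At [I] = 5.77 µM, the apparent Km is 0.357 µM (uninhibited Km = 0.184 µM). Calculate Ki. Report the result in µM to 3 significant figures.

Competitive: Km,app = α·Km with α = 1 + [I]/Ki.
α = Km,app/Km = 0.357/0.184 = 1.940.
Since α = 1 + [I]/Ki, [I]/Ki = 1.940 − 1 = 0.9402 and Ki = 5.77/0.9402 = 6.14 µM.

6.14 µM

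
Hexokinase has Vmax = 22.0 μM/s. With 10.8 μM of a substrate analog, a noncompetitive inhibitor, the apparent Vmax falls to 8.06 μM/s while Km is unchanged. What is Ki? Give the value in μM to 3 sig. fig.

Noncompetitive: Vmax,app = Vmax/α with α = 1 + [I]/Ki.
α = Vmax/Vmax,app = 22.0/8.06 = 2.730.
Since α = 1 + [I]/Ki, [I]/Ki = 2.730 − 1 = 1.730 and Ki = 10.8/1.730 = 6.24 μM.

6.24 μM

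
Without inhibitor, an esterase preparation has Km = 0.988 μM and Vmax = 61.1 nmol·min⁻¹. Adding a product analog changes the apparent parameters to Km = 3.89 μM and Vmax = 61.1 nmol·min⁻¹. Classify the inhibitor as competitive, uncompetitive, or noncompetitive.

Km increases (0.988 → 3.89 μM) while Vmax is unchanged — the hallmark of competitive inhibition.

competitive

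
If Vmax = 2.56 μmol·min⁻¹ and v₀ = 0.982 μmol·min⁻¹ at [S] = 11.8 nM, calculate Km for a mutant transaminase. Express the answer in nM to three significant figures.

From v = Vmax[S]/(Km+[S]), Km = [S](Vmax − v)/v.
Km = 11.8 × (2.56 − 0.982) / 0.982 = 18.62/0.982 = 19.0 nM.

19.0 nM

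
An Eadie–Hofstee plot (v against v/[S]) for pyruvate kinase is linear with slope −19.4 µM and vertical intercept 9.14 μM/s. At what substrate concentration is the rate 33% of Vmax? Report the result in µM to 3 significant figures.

The Eadie–Hofstee slope gives Km = 19.4 µM (slope = −Km).
v/Vmax = [S]/(Km+[S]) = 0.33 ⇒ [S] = Km·0.33/(1−0.33) = 19.4 × 0.4925 = 9.56 µM.

9.56 µM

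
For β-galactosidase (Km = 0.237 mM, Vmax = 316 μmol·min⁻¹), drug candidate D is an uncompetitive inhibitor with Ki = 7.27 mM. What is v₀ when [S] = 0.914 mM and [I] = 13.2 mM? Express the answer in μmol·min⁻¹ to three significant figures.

With α = 1 + [I]/Ki = 1 + 13.2/7.27 = 2.816, the uncompetitive rate law is v = (Vmax/α)·[S] / (Km/α + [S]).
v = (316/2.816)×0.914 / (0.237/2.816 + 0.914) = 102.6/0.9982 = 103 μmol·min⁻¹.

103 μmol·min⁻¹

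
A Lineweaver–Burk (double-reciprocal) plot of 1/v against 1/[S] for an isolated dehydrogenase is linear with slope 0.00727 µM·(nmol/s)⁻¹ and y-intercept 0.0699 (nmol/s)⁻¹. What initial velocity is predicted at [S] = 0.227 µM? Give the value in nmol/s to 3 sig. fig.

The y-intercept is 1/Vmax, so Vmax = 1/0.0699 = 14.3 nmol/s.
The slope is Km/Vmax, so Km = 0.00727 × 14.3 = 0.104 µM.
Then v = 14.3 × 0.227/(0.104 + 0.227) = 9.81 nmol/s.

9.81 nmol/s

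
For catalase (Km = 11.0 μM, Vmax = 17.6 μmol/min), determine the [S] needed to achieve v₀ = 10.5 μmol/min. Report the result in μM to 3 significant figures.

The required fractional saturation is v/Vmax = 10.5/17.6 = 0.5966.
Then [S]/(Km+[S]) = 0.5966 ⇒ [S] = 11.0 × 0.5966/(1 − 0.5966) = 16.3 μM.

16.3 μM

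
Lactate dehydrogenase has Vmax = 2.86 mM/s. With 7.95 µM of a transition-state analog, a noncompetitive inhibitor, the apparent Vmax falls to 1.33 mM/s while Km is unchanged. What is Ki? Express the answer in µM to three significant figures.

Noncompetitive: Vmax,app = Vmax/α with α = 1 + [I]/Ki.
α = Vmax/Vmax,app = 2.86/1.33 = 2.150.
Since α = 1 + [I]/Ki, [I]/Ki = 2.150 − 1 = 1.150 and Ki = 7.95/1.150 = 6.91 µM.

6.91 µM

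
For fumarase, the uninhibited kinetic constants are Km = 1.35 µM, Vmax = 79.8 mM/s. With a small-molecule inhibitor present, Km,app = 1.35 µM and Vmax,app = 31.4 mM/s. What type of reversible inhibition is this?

Vmax decreases (79.8 → 31.4 mM/s) while Km is unchanged — pure noncompetitive inhibition.

noncompetitive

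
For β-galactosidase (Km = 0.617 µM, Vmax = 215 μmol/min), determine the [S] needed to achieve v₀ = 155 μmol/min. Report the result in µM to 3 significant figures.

1.59 µM

The required fractional saturation is v/Vmax = 155/215 = 0.7209.
Then [S]/(Km+[S]) = 0.7209 ⇒ [S] = 0.617 × 0.7209/(1 − 0.7209) = 1.59 µM.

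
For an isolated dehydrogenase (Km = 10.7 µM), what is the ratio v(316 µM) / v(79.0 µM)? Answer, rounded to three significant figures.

1.10

The fractional saturations are [S]/(Km+[S]) = 79.0/89.70 = 0.8807 and 316/326.7 = 0.9672.
v₂/v₁ is just their ratio: 0.9672/0.8807 = 1.10.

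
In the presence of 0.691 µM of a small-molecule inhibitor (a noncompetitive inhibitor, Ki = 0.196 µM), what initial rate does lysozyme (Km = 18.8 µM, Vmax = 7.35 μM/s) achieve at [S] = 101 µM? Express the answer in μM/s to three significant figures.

With α = 1 + [I]/Ki = 1 + 0.691/0.196 = 4.526, the noncompetitive rate law is v = (Vmax/α)·[S] / (Km + [S]).
v = (7.35/4.526)×101 / (18.8 + 101) = 164.0/119.8 = 1.37 μM/s.

1.37 μM/s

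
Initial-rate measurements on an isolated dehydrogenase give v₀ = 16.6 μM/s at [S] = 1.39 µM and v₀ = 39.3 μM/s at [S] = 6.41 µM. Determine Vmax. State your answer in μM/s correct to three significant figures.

From v = Vmax[S]/(Km+[S]), each point gives Vmax = v(Km+[S])/[S].
Equating: 16.6(Km+1.39)/1.39 = 39.3(Km+6.41)/6.41.
11.94·Km + 16.6 = 6.131·Km + 39.3, so (11.94 − 6.131)·Km = 39.3 − 16.6.
Km = 22.70/5.811 = 3.91 µM; then Vmax = 16.6(3.91+1.39)/1.39 = 63.2 μM/s.

63.2 μM/s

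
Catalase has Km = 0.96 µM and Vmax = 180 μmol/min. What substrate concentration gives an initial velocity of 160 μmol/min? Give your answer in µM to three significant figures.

Rearranging v = Vmax[S]/(Km+[S]) gives [S] = Km·v/(Vmax − v).
[S] = 0.96 × 160 / (180 − 160) = 153.6/20.00 = 7.68 µM.

7.68 µM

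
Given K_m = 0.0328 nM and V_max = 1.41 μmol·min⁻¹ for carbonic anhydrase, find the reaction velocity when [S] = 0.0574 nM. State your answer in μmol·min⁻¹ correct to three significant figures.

[S]/(Km+[S]) = 0.0574/0.09020 = 0.6364, the fractional saturation.
v = 0.6364 × Vmax = 0.6364 × 1.41 = 0.897 μmol·min⁻¹.

0.897 μmol·min⁻¹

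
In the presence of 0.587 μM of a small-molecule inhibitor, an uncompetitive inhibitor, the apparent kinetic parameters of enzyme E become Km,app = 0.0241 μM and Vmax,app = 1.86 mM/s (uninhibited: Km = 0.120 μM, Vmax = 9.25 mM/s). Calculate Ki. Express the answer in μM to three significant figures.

0.148 μM

Uncompetitive: Vmax,app = Vmax/α (and Km,app = Km/α) with α = 1 + [I]/Ki.
α = Vmax/Vmax,app = 9.25/1.86 = 4.973.
Ki = [I]/(α − 1) = 0.587/3.973 = 0.148 μM.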